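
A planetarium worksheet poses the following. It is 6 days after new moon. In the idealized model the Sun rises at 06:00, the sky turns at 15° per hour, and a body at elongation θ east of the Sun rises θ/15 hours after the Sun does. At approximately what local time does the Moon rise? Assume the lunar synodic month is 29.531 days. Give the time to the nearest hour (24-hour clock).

11:00

Elongation θ = 360° × 6/29.531 ≈ 73.1°.
Delay after the Sun = 73.1° / (15°/h) ≈ 4.88 h.
06:00 + 4.88 h ≈ 10:53 → 11:00 to the nearest hour.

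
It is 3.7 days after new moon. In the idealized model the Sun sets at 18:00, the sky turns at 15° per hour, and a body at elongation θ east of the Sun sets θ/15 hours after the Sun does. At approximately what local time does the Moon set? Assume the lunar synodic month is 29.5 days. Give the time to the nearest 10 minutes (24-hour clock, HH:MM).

21:00

Phase angle: θ = 360°·(3.7 d)/(29.5 d) = 45.2°.
The Moon trails the Sun by θ/15 = 45.2/15 ≈ 3.01 hours.
18:00 + 3.010 h ≈ 21:01 → 21:00 to the nearest ten minutes.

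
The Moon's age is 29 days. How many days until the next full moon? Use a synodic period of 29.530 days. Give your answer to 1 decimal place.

Full moon occurs at elongation 180°, i.e. at age 29.530 × 180/360 = 14.765 d.
This lunation's full moon (14.765 d) has passed, so add one period: 44.295 − 29 = 15.295 days.

15.3 days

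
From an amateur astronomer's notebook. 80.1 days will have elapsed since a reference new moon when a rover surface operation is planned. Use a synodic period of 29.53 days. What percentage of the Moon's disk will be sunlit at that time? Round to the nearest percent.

80.1 d spans 2 complete synodic months (2 × 29.53 = 59.06 d) plus 21.04 d.
Phase angle: θ = 360°·(21.04 d)/(29.53 d) = 256.5°.
cos 256.5° = (-0.233), so f = (1 − (-0.233))/2 = 0.617, so 62%.

62%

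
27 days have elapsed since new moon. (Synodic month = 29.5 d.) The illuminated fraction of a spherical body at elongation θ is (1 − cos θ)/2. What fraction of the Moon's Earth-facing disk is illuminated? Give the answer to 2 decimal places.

0.07

Elongation θ = 360° × 27/29.5 ≈ 329.5°.
cos 329.5° = 0.862, so f = (1 − 0.862)/2 = 0.069.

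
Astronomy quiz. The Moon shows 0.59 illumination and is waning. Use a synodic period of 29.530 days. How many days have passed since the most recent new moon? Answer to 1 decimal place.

Invert f = (1 − cos θ)/2 to get cos θ = 1 − 2(0.59) = -0.180, hence θ₀ = arccos -0.180 = 100.4°.
A waning Moon lies in 180°–360°, so θ = 360° − 100.4° = 259.6°.
That fraction of the synodic month is 259.6/360 × 29.530 d ≈ 21.30 d.

21.3 days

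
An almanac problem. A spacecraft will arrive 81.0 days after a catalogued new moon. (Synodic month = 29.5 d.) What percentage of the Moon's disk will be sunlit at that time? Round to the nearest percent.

81.0/29.5 = 2.746 lunations, so 2 complete cycles and 22.00 d into the next.
The Moon has covered 22.00/29.5 of its cycle, so θ ≈ 360° × 22.00/29.5 = 268.5°.
Illuminated fraction = (1 − cos 268.5°)/2 = (1 − (-0.027))/2 ≈ 0.513, so 51%.

51%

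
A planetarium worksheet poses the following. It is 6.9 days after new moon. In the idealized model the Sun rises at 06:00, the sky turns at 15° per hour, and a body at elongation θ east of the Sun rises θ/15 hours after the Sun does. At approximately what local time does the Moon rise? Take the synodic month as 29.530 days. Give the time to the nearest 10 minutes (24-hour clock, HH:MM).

Elongation θ = 360° × 6.9/29.530 ≈ 84.1°.
The Moon trails the Sun by θ/15 = 84.1/15 ≈ 5.61 hours.
06:00 + 5.608 h ≈ 11:36 → 11:40 to the nearest ten minutes.

11:40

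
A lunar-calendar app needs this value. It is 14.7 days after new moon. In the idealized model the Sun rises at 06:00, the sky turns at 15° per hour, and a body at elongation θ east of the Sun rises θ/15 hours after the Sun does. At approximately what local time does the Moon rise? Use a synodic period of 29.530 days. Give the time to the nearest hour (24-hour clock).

Elongation θ = 360° × 14.7/29.530 ≈ 179.2°.
The Moon trails the Sun by θ/15 = 179.2/15 ≈ 11.95 hours.
06:00 + 11.95 h ≈ 17:57 → 18:00 to the nearest hour.

18:00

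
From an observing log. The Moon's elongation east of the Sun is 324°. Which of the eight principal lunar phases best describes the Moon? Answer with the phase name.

waning crescent

324° lies in the waning crescent sector of the 8-phase cycle.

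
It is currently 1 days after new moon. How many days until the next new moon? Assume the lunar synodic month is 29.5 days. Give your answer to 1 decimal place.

One full lunation from the last new moon is 29.5 d; remaining = 29.5 − 1 = 28.500 d.

28.5 days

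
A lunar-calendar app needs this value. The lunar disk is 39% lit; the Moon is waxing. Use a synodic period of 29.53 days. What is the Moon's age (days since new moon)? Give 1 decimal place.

Invert f = (1 − cos θ)/2 to get cos θ = 1 − 2(0.39) = 0.220, hence θ₀ = arccos 0.220 = 77.3°.
The Moon is waxing (0°–180°), so θ = 77.3° directly.
That fraction of the synodic month is 77.3/360 × 29.53 d ≈ 6.34 d.

6.3 days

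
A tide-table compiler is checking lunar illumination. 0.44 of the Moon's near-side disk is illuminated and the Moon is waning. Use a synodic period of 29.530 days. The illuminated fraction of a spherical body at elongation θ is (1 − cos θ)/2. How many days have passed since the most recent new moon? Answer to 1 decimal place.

Invert f = (1 − cos θ)/2 to get cos θ = 1 − 2(0.44) = 0.120, hence θ₀ = arccos 0.120 = 83.1°.
A waning Moon lies in 180°–360°, so θ = 360° − 83.1° = 276.9°.
That fraction of the synodic month is 276.9/360 × 29.530 d ≈ 22.71 d.

22.7 days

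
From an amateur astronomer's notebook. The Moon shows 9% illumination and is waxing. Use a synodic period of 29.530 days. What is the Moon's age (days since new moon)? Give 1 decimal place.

cos θ = 1 − 2f = 0.820, giving a principal value of 34.9°.
Before full moon the principal value applies: θ = 34.9°.
Age = 29.530 × 34.9°/360° ≈ 2.86 days.

2.9 days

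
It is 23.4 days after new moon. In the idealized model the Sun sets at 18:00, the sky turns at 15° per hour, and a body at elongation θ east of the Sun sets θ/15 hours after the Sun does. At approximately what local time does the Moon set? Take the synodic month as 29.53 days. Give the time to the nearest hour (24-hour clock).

Phase angle: θ = 360°·(23.4 d)/(29.53 d) = 285.3°.
The Moon trails the Sun by θ/15 = 285.3/15 ≈ 19.02 hours.
18:00 + 19.02 h ≈ 13:01 → 13:00 to the nearest hour.

13:00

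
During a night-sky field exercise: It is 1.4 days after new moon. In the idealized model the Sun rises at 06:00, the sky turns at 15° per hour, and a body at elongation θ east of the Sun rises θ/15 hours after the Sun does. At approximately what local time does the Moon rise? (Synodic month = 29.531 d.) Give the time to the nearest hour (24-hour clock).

Elongation θ = 360° × 1.4/29.531 ≈ 17.1°.
Delay after the Sun = 17.1° / (15°/h) ≈ 1.14 h.
06:00 + 1.14 h ≈ 07:08 → 07:00 to the nearest hour.

07:00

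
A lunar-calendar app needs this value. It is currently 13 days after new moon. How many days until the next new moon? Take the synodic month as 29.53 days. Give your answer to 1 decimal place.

The next new moon completes the synodic month: 29.53 − 13 = 16.530 days.

16.5 days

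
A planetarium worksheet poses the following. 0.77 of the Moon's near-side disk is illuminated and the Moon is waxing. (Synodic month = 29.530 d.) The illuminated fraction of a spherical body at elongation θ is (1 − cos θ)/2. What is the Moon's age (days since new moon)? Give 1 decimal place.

10.1 days

Invert f = (1 − cos θ)/2 to get cos θ = 1 − 2(0.77) = -0.540, hence θ₀ = arccos -0.540 = 122.7°.
The Moon is waxing (0°–180°), so θ = 122.7° directly.
At 360°/29.530 d per day, 122.7° corresponds to 10.06 days.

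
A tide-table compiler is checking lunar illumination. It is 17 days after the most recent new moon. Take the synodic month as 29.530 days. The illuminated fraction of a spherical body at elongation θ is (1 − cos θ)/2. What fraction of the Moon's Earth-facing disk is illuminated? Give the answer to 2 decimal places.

Phase angle: θ = 360°·(17 d)/(29.530 d) = 207.2°.
With cos θ = (-0.889), the lit fraction is (1 − (-0.889))/2 ≈ 0.945.

0.94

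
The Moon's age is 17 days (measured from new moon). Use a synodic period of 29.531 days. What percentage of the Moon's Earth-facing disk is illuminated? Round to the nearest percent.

94%

The Moon has covered 17/29.531 of its cycle, so θ ≈ 360° × 17/29.531 = 207.2°.
With cos θ = (-0.889), the lit fraction is (1 − (-0.889))/2 ≈ 0.945, so 94%.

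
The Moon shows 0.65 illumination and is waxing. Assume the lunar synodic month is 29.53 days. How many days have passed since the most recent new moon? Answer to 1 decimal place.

From f = (1 − cos θ)/2: cos θ = 1 − 2×0.65 = -0.300; arccos → 107.5°.
Waxing ⇒ before full, so θ = 107.5°.
Age = 29.53 × 107.5°/360° ≈ 8.81 days.

8.8 days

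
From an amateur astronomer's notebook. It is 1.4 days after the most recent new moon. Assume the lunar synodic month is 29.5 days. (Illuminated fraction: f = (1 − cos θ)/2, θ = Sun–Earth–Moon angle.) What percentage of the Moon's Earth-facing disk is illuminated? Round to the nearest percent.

2%

Phase angle: θ = 360°·(1.4 d)/(29.5 d) = 17.1°.
With cos θ = 0.956, the lit fraction is (1 − 0.956)/2 ≈ 0.022, so 2%.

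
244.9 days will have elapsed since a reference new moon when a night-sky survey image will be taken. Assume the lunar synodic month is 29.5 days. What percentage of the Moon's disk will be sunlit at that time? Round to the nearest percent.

244.9/29.5 = 8.302 lunations, so 8 complete cycles and 8.90 d into the next.
The Moon has covered 8.90/29.5 of its cycle, so θ ≈ 360° × 8.90/29.5 = 108.6°.
Illuminated fraction = (1 − cos 108.6°)/2 = (1 − (-0.319))/2 ≈ 0.660, so 66%.

66%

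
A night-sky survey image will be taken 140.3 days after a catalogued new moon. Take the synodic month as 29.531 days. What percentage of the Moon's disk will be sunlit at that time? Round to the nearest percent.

Reduce mod P: 140.3 − 4×29.531 = 22.18 d into the current lunation.
Phase angle: θ = 360°·(22.18 d)/(29.531 d) = 270.3°.
cos 270.3° = 0.006, so f = (1 − 0.006)/2 = 0.497, so 50%.

50%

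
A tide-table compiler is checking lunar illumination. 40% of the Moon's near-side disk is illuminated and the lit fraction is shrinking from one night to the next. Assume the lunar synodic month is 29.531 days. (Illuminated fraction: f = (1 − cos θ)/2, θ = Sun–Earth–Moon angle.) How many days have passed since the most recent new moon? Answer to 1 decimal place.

23.1 days

From f = (1 − cos θ)/2: cos θ = 1 − 2×0.40 = 0.200; arccos → 78.5°.
Waning ⇒ past full, so θ = 360° − 78.5° = 281.5°.
At 360°/29.531 d per day, 281.5° corresponds to 23.09 days.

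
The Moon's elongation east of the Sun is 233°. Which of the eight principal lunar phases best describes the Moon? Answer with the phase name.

waning gibbous

The waning gibbous sector spans roughly 202°–248°; 233° falls inside it.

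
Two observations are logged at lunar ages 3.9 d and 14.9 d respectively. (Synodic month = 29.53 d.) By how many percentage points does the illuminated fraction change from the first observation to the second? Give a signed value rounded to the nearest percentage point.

θ₁ = 360° × 3.9/29.53 = 47.5°, f₁ = (1 − cos θ₁)/2 = 0.162.
θ₂ = 360° × 14.9/29.53 = 181.6°, f₂ = (1 − cos θ₂)/2 = 1.000.
Change = f₂ − f₁ = +0.837 → +84 percentage points.

+84 pp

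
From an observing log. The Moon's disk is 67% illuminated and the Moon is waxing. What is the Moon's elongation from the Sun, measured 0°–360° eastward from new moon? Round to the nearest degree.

From f = (1 − cos θ)/2: cos θ = 1 − 2×0.67 = -0.340; arccos → 109.9°.
Waxing ⇒ before full, so θ = 109.9°.

110°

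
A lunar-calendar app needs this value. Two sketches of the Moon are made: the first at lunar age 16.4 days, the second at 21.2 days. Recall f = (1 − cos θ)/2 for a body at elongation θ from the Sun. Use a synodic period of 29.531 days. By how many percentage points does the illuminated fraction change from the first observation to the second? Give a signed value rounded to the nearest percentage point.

-37 percentage points

First observation: θ = 360°·16.4/29.531 = 199.9°, so f = 0.970.
Second observation: θ = 258.4°, f = 0.600.
Δf = 0.600 − 0.970 = -0.370, i.e. -37 pp.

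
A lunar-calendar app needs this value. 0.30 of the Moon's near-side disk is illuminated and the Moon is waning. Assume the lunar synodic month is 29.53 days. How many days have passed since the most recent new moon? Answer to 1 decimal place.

24.1 days

cos θ = 1 − 2f = 0.400, giving a principal value of 66.4°.
Waning ⇒ past full, so θ = 360° − 66.4° = 293.6°.
That fraction of the synodic month is 293.6/360 × 29.53 d ≈ 24.08 d.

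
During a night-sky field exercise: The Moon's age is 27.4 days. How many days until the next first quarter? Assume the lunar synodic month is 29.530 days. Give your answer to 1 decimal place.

First quarter occurs at elongation 90°, i.e. at age 29.530 × 90/360 = 7.383 d.
Already past this cycle's first quarter; the next is at 7.383 + 29.530 = 36.913 d, so 36.913 − 27.4 = 9.513 days.

9.5 days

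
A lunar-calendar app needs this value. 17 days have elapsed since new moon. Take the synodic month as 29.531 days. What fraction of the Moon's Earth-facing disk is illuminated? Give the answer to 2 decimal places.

0.94

Elongation θ = 360° × 17/29.531 ≈ 207.2°.
Illuminated fraction = (1 − cos 207.2°)/2 = (1 − (-0.889))/2 ≈ 0.945.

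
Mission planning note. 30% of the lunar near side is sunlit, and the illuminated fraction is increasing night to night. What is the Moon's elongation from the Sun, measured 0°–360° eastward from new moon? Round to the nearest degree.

66°

From f = (1 − cos θ)/2: cos θ = 1 − 2×0.30 = 0.400; arccos → 66.4°.
Waxing ⇒ before full, so θ = 66.4°.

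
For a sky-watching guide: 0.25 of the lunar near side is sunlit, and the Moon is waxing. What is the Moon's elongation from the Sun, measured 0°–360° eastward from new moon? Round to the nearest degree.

cos θ = 1 − 2f = 0.500, giving a principal value of 60.0°.
Waxing ⇒ before full, so θ = 60.0°.

60°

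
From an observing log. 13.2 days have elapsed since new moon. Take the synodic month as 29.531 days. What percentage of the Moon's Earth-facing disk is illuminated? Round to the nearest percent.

The Moon has covered 13.2/29.531 of its cycle, so θ ≈ 360° × 13.2/29.531 = 160.9°.
With cos θ = (-0.945), the lit fraction is (1 − (-0.945))/2 ≈ 0.973, so 97%.

97%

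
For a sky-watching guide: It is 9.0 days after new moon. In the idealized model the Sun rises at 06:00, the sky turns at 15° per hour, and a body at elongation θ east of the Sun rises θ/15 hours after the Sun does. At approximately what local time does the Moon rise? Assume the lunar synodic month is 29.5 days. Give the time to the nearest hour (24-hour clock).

13:00

Phase angle: θ = 360°·(9.0 d)/(29.5 d) = 109.8°.
The Moon trails the Sun by θ/15 = 109.8/15 ≈ 7.32 hours.
06:00 + 7.32 h ≈ 13:19 → 13:00 to the nearest hour.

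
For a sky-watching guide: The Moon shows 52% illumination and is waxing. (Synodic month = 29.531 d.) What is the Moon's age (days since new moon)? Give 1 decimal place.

cos θ = 1 − 2f = -0.040, giving a principal value of 92.3°.
The Moon is waxing (0°–180°), so θ = 92.3° directly.
That fraction of the synodic month is 92.3/360 × 29.531 d ≈ 7.57 d.

7.6 days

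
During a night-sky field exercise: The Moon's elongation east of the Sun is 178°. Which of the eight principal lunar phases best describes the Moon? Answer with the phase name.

full moon

178° lies in the full moon sector of the 8-phase cycle.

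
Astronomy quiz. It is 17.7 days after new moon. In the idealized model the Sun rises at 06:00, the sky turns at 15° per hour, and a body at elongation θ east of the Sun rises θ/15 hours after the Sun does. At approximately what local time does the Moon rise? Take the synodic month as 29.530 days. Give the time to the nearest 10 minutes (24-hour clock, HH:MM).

20:20

The Moon has covered 17.7/29.530 of its cycle, so θ ≈ 360° × 17.7/29.530 = 215.8°.
Delay after the Sun = 215.8° / (15°/h) ≈ 14.39 h.
06:00 + 14.385 h ≈ 20:23 → 20:20 to the nearest ten minutes.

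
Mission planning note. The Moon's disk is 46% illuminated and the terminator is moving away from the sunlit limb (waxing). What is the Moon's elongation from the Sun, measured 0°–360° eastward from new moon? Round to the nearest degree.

From f = (1 − cos θ)/2: cos θ = 1 − 2×0.46 = 0.080; arccos → 85.4°.
Before full moon the principal value applies: θ = 85.4°.

85°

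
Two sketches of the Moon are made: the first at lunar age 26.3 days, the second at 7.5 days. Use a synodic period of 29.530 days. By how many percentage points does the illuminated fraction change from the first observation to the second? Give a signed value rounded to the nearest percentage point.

First observation: θ = 360°·26.3/29.530 = 320.6°, so f = 0.114.
Second observation: θ = 91.4°, f = 0.512.
Δf = 0.512 − 0.114 = +0.399, i.e. +40 pp.

+40 pp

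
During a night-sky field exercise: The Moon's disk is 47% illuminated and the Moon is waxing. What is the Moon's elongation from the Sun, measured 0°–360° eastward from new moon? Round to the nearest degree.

87°

cos θ = 1 − 2f = 0.060, giving a principal value of 86.6°.
Before full moon the principal value applies: θ = 86.6°.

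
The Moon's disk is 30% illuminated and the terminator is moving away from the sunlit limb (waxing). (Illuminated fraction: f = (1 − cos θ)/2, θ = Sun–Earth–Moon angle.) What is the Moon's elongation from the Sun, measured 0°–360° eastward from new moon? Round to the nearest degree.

66°

cos θ = 1 − 2f = 0.400, giving a principal value of 66.4°.
Waxing ⇒ before full, so θ = 66.4°.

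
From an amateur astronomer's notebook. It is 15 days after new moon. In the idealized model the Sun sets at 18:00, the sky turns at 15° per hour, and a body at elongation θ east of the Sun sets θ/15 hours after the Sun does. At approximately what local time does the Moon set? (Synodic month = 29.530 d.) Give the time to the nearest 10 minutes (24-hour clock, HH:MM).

The Moon has covered 15/29.530 of its cycle, so θ ≈ 360° × 15/29.530 = 182.9°.
The Moon trails the Sun by θ/15 = 182.9/15 ≈ 12.19 hours.
18:00 + 12.191 h ≈ 06:11 → 06:10 to the nearest ten minutes.

06:10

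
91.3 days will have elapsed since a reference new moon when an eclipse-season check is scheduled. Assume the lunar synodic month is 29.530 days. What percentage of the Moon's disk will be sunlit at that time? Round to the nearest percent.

91.3/29.530 = 3.092 lunations, so 3 complete cycles and 2.71 d into the next.
Elongation θ = 360° × 2.71/29.530 ≈ 33.0°.
With cos θ = 0.838, the lit fraction is (1 − 0.838)/2 ≈ 0.081, so 8%.

8%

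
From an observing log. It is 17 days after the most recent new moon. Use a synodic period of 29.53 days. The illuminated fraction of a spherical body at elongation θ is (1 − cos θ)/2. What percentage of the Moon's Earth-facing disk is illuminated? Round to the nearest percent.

Elongation θ = 360° × 17/29.53 ≈ 207.2°.
Illuminated fraction = (1 − cos 207.2°)/2 = (1 − (-0.889))/2 ≈ 0.945, so 94%.

94%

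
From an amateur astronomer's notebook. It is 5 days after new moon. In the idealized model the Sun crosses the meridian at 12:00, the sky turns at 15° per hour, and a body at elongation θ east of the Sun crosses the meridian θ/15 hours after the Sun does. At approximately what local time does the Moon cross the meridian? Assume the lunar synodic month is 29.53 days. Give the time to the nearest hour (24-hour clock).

The Moon has covered 5/29.53 of its cycle, so θ ≈ 360° × 5/29.53 = 61.0°.
At 15° of sky rotation per hour, 61.0° corresponds to a 4.06 h lag.
12:00 + 4.06 h ≈ 16:04 → 16:00 to the nearest hour.

16:00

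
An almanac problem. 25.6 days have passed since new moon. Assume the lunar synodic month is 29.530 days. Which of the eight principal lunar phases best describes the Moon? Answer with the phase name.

waning crescent

θ ≈ 360° × 25.6/29.530 = 312°, which falls in the waning crescent sector.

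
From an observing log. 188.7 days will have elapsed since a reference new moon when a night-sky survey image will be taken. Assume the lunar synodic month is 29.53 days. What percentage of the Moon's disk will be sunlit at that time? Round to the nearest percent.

89%

Reduce mod P: 188.7 − 6×29.53 = 11.52 d into the current lunation.
Phase angle: θ = 360°·(11.52 d)/(29.53 d) = 140.4°.
Illuminated fraction = (1 − cos 140.4°)/2 = (1 − (-0.771))/2 ≈ 0.885, so 89%.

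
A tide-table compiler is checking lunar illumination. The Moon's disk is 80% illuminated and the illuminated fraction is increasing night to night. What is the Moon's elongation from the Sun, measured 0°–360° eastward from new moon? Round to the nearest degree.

Invert f = (1 − cos θ)/2 to get cos θ = 1 − 2(0.80) = -0.600, hence θ₀ = arccos -0.600 = 126.9°.
Before full moon the principal value applies: θ = 126.9°.

127°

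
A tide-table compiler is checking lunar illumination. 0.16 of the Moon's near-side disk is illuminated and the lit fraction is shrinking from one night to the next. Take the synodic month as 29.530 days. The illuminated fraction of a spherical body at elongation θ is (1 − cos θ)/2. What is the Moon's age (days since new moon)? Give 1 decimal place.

25.7 days

cos θ = 1 − 2f = 0.680, giving a principal value of 47.2°.
Waning ⇒ past full, so θ = 360° − 47.2° = 312.8°.
Age = 29.530 × 312.8°/360° ≈ 25.66 days.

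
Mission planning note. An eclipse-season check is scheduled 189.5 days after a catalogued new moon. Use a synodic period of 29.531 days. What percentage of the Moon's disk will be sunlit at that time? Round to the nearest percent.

Reduce mod P: 189.5 − 6×29.531 = 12.31 d into the current lunation.
Elongation θ = 360° × 12.31/29.531 ≈ 150.1°.
Illuminated fraction = (1 − cos 150.1°)/2 = (1 − (-0.867))/2 ≈ 0.934, so 93%.

93%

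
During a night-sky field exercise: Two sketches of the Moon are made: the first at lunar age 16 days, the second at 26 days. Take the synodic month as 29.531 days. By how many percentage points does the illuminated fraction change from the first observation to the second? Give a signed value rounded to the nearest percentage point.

-85 pp

First observation: θ = 360°·16/29.531 = 195.0°, so f = 0.983.
Second observation: θ = 317.0°, f = 0.135.
Δf = 0.135 − 0.983 = -0.848, i.e. -85 pp.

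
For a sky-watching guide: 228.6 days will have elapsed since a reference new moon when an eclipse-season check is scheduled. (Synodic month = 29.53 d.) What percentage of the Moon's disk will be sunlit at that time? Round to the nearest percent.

228.6 d spans 7 complete synodic months (7 × 29.53 = 206.71 d) plus 21.89 d.
The Moon has covered 21.89/29.53 of its cycle, so θ ≈ 360° × 21.89/29.53 = 266.9°.
cos 266.9° = (-0.055), so f = (1 − (-0.055))/2 = 0.527, so 53%.

53%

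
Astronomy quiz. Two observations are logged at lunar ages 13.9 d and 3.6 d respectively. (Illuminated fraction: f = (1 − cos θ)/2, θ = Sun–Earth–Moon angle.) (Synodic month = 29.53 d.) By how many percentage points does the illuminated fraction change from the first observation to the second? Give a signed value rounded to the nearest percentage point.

First observation: θ = 360°·13.9/29.53 = 169.5°, so f = 0.992.
Second observation: θ = 43.9°, f = 0.140.
Δf = 0.140 − 0.992 = -0.852, i.e. -85 pp.

-85 pp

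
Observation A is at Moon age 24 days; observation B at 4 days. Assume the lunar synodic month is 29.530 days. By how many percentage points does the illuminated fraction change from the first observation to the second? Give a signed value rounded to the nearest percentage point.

First observation: θ = 360°·24/29.530 = 292.6°, so f = 0.308.
Second observation: θ = 48.8°, f = 0.170.
Δf = 0.170 − 0.308 = -0.138, i.e. -14 pp.

-14 pp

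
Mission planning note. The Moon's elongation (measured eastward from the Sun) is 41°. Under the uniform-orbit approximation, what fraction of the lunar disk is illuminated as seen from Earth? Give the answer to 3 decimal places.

0.123

Half-versine of 41°: (1 − 0.755)/2 = 0.123.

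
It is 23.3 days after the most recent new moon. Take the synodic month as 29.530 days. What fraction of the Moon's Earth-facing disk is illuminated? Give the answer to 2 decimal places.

0.38

Phase angle: θ = 360°·(23.3 d)/(29.530 d) = 284.1°.
With cos θ = 0.243, the lit fraction is (1 − 0.243)/2 ≈ 0.379.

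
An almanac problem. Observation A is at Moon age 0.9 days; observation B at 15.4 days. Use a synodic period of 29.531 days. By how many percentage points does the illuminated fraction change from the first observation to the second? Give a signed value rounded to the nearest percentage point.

First observation: θ = 360°·0.9/29.531 = 11.0°, so f = 0.009.
Second observation: θ = 187.7°, f = 0.995.
Δf = 0.995 − 0.009 = +0.986, i.e. +99 pp.

+99 percentage points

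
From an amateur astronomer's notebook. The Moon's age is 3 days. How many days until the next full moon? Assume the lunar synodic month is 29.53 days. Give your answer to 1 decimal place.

Full moon occurs at elongation 180°, i.e. at age 29.53 × 180/360 = 14.765 d.
So 11.765 days remain (14.765 − 3).

11.8 days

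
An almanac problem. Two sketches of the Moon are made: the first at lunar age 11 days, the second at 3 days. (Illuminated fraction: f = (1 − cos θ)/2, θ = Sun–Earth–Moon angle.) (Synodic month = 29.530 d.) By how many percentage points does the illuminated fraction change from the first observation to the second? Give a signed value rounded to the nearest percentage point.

First observation: θ = 360°·11/29.530 = 134.1°, so f = 0.848.
Second observation: θ = 36.6°, f = 0.098.
Δf = 0.098 − 0.848 = -0.750, i.e. -75 pp.

-75 percentage points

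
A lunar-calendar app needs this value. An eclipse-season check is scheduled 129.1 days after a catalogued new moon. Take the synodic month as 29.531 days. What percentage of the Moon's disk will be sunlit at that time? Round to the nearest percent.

129.1/29.531 = 4.372 lunations, so 4 complete cycles and 10.98 d into the next.
The Moon has covered 10.98/29.531 of its cycle, so θ ≈ 360° × 10.98/29.531 = 133.8°.
Illuminated fraction = (1 − cos 133.8°)/2 = (1 − (-0.692))/2 ≈ 0.846, so 85%.

85%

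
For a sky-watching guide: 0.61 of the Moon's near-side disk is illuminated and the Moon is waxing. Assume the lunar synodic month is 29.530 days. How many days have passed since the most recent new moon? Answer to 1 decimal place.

Invert f = (1 − cos θ)/2 to get cos θ = 1 − 2(0.61) = -0.220, hence θ₀ = arccos -0.220 = 102.7°.
Before full moon the principal value applies: θ = 102.7°.
Age = 29.530 × 102.7°/360° ≈ 8.42 days.

8.4 days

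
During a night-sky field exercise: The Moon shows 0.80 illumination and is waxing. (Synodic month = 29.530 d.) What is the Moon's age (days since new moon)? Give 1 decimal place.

10.4 days

From f = (1 − cos θ)/2: cos θ = 1 − 2×0.80 = -0.600; arccos → 126.9°.
Before full moon the principal value applies: θ = 126.9°.
Age = 29.530 × 126.9°/360° ≈ 10.41 days.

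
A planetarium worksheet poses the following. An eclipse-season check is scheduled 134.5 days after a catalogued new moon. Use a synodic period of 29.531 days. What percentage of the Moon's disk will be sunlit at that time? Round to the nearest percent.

97%

134.5/29.531 = 4.555 lunations, so 4 complete cycles and 16.38 d into the next.
Elongation θ = 360° × 16.38/29.531 ≈ 199.6°.
With cos θ = (-0.942), the lit fraction is (1 − (-0.942))/2 ≈ 0.971, so 97%.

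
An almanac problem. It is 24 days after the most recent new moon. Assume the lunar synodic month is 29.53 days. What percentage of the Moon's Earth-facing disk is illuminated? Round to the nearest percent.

31%

Elongation θ = 360° × 24/29.53 ≈ 292.6°.
With cos θ = 0.384, the lit fraction is (1 − 0.384)/2 ≈ 0.308, so 31%.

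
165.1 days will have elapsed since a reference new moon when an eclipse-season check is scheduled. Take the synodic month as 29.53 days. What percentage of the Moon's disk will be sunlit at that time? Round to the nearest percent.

92%

165.1/29.53 = 5.591 lunations, so 5 complete cycles and 17.45 d into the next.
Phase angle: θ = 360°·(17.45 d)/(29.53 d) = 212.7°.
cos 212.7° = (-0.841), so f = (1 − (-0.841))/2 = 0.921, so 92%.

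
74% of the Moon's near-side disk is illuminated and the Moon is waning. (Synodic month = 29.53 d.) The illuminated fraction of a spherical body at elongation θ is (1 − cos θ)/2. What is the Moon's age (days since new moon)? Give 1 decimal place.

19.8 days

Invert f = (1 − cos θ)/2 to get cos θ = 1 − 2(0.74) = -0.480, hence θ₀ = arccos -0.480 = 118.7°.
A waning Moon lies in 180°–360°, so θ = 360° − 118.7° = 241.3°.
At 360°/29.53 d per day, 241.3° corresponds to 19.79 days.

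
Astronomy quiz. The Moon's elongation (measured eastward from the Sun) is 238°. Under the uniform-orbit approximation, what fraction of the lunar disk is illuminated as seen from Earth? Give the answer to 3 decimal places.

0.765

cos 238° = (-0.530), so f = (1 − (-0.530))/2 = 0.765.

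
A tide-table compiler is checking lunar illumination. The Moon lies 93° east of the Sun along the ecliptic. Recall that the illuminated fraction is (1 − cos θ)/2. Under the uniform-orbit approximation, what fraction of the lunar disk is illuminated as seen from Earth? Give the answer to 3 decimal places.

0.526

cos 93° = (-0.052), so f = (1 − (-0.052))/2 = 0.526.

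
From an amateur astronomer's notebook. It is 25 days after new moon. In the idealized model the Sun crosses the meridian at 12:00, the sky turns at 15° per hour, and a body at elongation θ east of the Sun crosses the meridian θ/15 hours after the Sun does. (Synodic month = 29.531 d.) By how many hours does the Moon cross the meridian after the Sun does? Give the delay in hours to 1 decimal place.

20.3 h

Elongation θ = 360° × 25/29.531 ≈ 304.8°.
Delay after the Sun = 304.8° / (15°/h) ≈ 20.32 h.
So the Moon crosses the meridian 20.32 h after the Sun.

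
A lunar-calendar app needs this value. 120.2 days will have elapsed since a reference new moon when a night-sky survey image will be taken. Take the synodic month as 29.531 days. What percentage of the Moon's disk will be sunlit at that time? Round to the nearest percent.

5%

120.2/29.531 = 4.070 lunations, so 4 complete cycles and 2.08 d into the next.
Phase angle: θ = 360°·(2.08 d)/(29.531 d) = 25.3°.
Illuminated fraction = (1 − cos 25.3°)/2 = (1 − 0.904)/2 ≈ 0.048, so 5%.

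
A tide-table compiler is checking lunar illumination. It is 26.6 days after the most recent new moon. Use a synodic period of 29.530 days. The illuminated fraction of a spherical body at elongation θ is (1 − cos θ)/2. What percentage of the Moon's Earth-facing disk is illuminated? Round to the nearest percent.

Elongation θ = 360° × 26.6/29.530 ≈ 324.3°.
With cos θ = 0.812, the lit fraction is (1 − 0.812)/2 ≈ 0.094, so 9%.

9%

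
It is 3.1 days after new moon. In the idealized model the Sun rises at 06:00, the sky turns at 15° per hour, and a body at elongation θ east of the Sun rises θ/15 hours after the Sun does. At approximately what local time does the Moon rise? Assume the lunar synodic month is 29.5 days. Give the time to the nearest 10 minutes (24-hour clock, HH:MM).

The Moon has covered 3.1/29.5 of its cycle, so θ ≈ 360° × 3.1/29.5 = 37.8°.
The Moon trails the Sun by θ/15 = 37.8/15 ≈ 2.52 hours.
06:00 + 2.522 h ≈ 08:31 → 08:30 to the nearest ten minutes.

08:30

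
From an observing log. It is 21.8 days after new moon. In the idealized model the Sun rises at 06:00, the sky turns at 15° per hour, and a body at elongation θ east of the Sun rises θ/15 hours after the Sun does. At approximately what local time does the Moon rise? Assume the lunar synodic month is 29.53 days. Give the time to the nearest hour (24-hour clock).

Elongation θ = 360° × 21.8/29.53 ≈ 265.8°.
At 15° of sky rotation per hour, 265.8° corresponds to a 17.72 h lag.
06:00 + 17.72 h ≈ 23:43 → 00:00 to the nearest hour.

00:00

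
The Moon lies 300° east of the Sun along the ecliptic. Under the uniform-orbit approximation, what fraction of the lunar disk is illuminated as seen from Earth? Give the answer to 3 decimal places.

Half-versine of 300°: (1 − 0.500)/2 = 0.250.

0.250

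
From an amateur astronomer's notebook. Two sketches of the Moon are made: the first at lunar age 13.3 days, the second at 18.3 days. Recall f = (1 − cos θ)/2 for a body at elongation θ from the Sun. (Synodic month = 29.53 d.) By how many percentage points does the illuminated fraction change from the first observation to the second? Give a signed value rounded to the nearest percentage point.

-11 percentage points

First observation: θ = 360°·13.3/29.53 = 162.1°, so f = 0.976.
Second observation: θ = 223.1°, f = 0.865.
Δf = 0.865 − 0.976 = -0.111, i.e. -11 pp.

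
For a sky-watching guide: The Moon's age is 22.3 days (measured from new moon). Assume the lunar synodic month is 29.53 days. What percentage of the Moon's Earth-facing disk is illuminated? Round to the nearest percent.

Phase angle: θ = 360°·(22.3 d)/(29.53 d) = 271.9°.
Illuminated fraction = (1 − cos 271.9°)/2 = (1 − 0.032)/2 ≈ 0.484, so 48%.

48%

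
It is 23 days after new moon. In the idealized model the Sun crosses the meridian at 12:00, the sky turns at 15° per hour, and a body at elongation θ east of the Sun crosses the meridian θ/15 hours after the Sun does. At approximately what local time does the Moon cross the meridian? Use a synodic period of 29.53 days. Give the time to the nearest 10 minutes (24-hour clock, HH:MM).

06:40

Elongation θ = 360° × 23/29.53 ≈ 280.4°.
The Moon trails the Sun by θ/15 = 280.4/15 ≈ 18.69 hours.
12:00 + 18.693 h ≈ 06:42 → 06:40 to the nearest ten minutes.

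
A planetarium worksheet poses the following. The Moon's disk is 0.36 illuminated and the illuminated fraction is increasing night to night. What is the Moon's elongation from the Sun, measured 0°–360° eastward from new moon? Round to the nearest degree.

74°

cos θ = 1 − 2f = 0.280, giving a principal value of 73.7°.
Before full moon the principal value applies: θ = 73.7°.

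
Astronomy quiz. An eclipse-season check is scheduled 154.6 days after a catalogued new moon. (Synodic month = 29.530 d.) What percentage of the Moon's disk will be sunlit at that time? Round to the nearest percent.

Reduce mod P: 154.6 − 5×29.530 = 6.95 d into the current lunation.
Phase angle: θ = 360°·(6.95 d)/(29.530 d) = 84.7°.
Illuminated fraction = (1 − cos 84.7°)/2 = (1 − 0.092)/2 ≈ 0.454, so 45%.

45%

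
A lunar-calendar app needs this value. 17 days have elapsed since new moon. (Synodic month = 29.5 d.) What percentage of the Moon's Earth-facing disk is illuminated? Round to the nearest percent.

Phase angle: θ = 360°·(17 d)/(29.5 d) = 207.5°.
cos 207.5° = (-0.887), so f = (1 − (-0.887))/2 = 0.944, so 94%.

94%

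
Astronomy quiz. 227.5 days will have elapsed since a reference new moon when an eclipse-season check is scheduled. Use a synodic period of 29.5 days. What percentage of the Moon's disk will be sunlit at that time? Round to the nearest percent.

62%

Reduce mod P: 227.5 − 7×29.5 = 21.00 d into the current lunation.
Phase angle: θ = 360°·(21.00 d)/(29.5 d) = 256.3°.
With cos θ = (-0.237), the lit fraction is (1 − (-0.237))/2 ≈ 0.619, so 62%.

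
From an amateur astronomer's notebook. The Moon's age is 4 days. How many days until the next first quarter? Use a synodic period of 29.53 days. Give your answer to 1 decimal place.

3.4 days

First quarter is 0.25 of the way through the cycle: age 0.25 × 29.53 = 7.383 d.
So 3.383 days remain (7.383 − 4).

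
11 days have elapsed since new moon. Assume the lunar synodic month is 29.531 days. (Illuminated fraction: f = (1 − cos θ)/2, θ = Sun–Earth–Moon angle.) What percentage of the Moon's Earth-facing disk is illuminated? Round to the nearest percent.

The Moon has covered 11/29.531 of its cycle, so θ ≈ 360° × 11/29.531 = 134.1°.
cos 134.1° = (-0.696), so f = (1 − (-0.696))/2 = 0.848, so 85%.

85%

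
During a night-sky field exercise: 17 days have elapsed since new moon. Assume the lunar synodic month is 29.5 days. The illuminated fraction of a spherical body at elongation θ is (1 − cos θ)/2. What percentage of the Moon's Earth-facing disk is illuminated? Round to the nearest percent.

Phase angle: θ = 360°·(17 d)/(29.5 d) = 207.5°.
With cos θ = (-0.887), the lit fraction is (1 − (-0.887))/2 ≈ 0.944, so 94%.

94%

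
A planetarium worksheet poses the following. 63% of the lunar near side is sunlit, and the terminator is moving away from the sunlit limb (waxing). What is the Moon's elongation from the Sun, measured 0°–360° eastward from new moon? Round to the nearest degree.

From f = (1 − cos θ)/2: cos θ = 1 − 2×0.63 = -0.260; arccos → 105.1°.
Before full moon the principal value applies: θ = 105.1°.

105°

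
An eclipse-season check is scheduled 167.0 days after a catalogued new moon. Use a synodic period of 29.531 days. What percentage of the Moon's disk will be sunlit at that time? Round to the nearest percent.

Reduce mod P: 167.0 − 5×29.531 = 19.34 d into the current lunation.
Elongation θ = 360° × 19.34/29.531 ≈ 235.8°.
cos 235.8° = (-0.562), so f = (1 − (-0.562))/2 = 0.781, so 78%.

78%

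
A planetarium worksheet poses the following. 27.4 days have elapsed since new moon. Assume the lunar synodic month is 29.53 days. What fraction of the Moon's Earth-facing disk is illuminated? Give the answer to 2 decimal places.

The Moon has covered 27.4/29.53 of its cycle, so θ ≈ 360° × 27.4/29.53 = 334.0°.
Illuminated fraction = (1 − cos 334.0°)/2 = (1 − 0.899)/2 ≈ 0.050.

0.05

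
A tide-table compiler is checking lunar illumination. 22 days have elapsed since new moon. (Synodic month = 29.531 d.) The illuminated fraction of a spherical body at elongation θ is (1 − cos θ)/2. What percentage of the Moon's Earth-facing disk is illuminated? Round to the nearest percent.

52%

Phase angle: θ = 360°·(22 d)/(29.531 d) = 268.2°.
With cos θ = (-0.032), the lit fraction is (1 − (-0.032))/2 ≈ 0.516, so 52%.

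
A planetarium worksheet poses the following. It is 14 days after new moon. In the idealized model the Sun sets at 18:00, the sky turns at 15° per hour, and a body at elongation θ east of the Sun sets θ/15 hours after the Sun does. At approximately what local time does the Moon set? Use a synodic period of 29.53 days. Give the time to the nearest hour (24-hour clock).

05:00

Phase angle: θ = 360°·(14 d)/(29.53 d) = 170.7°.
At 15° of sky rotation per hour, 170.7° corresponds to a 11.38 h lag.
18:00 + 11.38 h ≈ 05:23 → 05:00 to the nearest hour.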